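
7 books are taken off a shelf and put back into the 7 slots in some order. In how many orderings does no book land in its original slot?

!7 = 7! · Σ_{k=0}^{7} (-1)^k/k!
= 7! - 7!/1! + 7!/2! - 7!/3! + 7!/4! - 7!/5! + 7!/6! - 7!/7!
= 5040 - 5040 + 2520 - 840 + 210 - 42 + 7 - 1
= 1854

1854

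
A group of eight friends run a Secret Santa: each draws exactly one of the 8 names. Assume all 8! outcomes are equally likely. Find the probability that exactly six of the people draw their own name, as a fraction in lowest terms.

1/1440

Favorable outcomes: C(8,6)·!2 = 28·1 = 28.
Total outcomes: 8! = 40320.
Probability = 28/40320 = 1/1440.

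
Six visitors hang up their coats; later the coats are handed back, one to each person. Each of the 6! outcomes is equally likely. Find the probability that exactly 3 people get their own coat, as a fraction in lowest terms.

1/18

Favorable outcomes: C(6,3)·!3 = 20·2 = 40.
Total outcomes: 6! = 720.
Probability = 40/720 = 1/18.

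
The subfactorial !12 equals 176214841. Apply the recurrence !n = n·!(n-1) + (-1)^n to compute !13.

2290792932

!13 = 13·176214841 - 1 = 2290792932.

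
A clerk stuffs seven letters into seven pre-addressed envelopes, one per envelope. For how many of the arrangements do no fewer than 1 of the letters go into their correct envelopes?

3186

# with exactly i fixed is C(7,i)·!(7-i); sum over i=1..7:
  i=1: C(7,1)·!6 = 7·265 = 1855
  i=2: C(7,2)·!5 = 21·44 = 924
  i=3: C(7,3)·!4 = 35·9 = 315
  i=4: C(7,4)·!3 = 35·2 = 70
  i=5: C(7,5)·!2 = 21·1 = 21
  i=6: C(7,6)·!1 = 7·0 = 0
  i=7: C(7,7)·!0 = 1·1 = 1
Total = 3186.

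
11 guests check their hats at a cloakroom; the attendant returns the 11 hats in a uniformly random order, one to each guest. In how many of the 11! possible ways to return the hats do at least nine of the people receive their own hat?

56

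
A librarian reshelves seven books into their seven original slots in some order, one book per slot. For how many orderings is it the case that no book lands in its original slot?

1854

The number of derangements of 7 is !7 = Σ_{k=0}^{7} (-1)^k·7!/k!
= 7! - 7!/1! + 7!/2! - 7!/3! + 7!/4! - 7!/5! + 7!/6! - 7!/7!
= 5040 - 5040 + 2520 - 840 + 210 - 42 + 7 - 1
= 1854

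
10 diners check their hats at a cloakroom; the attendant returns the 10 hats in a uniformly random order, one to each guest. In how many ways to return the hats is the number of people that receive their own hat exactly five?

Pick the 5 fixed positions: C(10,5) = 252 ways.
The other 5 form a derangement: !5 = 44.
Total: 252 × 44 = 11088.

11088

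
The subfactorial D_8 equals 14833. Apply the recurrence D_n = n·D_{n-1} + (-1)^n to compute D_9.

D_9 = 9·14833 - 1 = 133496.

133496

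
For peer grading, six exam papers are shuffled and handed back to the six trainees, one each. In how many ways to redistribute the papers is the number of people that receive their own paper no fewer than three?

56

# with exactly i fixed is C(6,i)·!(6-i); sum over i=3..6:
  i=3: C(6,3)·!3 = 20·2 = 40
  i=4: C(6,4)·!2 = 15·1 = 15
  i=5: C(6,5)·!1 = 6·0 = 0
  i=6: C(6,6)·!0 = 1·1 = 1
Total = 56.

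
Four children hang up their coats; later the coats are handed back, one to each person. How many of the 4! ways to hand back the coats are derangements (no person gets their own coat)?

Use !n = (n-1)(!(n-1) + !(n-2)).
!4 = 3·(2 + 1) = 3·3 = 9

9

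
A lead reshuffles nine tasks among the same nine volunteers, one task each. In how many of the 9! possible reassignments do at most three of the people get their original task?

# with exactly i fixed is C(9,i)·!(9-i); sum over i=0..3:
  i=0: C(9,0)·!9 = 1·133496 = 133496
  i=1: C(9,1)·!8 = 9·14833 = 133497
  i=2: C(9,2)·!7 = 36·1854 = 66744
  i=3: C(9,3)·!6 = 84·265 = 22260
Total = 355997.

355997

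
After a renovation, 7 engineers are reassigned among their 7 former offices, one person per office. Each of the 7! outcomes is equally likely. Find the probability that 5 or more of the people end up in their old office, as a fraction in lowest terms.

Favorable outcomes: Σ_{i≥5} C(7,i)·!(7-i) = 21·1 + 7·0 + 1·1 = 22.
Total outcomes: 7! = 5040.
Probability = 22/5040 = 11/2520.

11/2520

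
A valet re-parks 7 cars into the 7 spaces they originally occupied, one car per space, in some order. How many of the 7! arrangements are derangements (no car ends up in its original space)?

Recurrence: !7 = 6·(!6 + !5).
!7 = 6·(265 + 44) = 6·309 = 1854

1854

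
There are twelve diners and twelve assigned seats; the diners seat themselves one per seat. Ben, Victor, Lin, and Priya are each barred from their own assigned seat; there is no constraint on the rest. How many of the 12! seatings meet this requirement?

339696000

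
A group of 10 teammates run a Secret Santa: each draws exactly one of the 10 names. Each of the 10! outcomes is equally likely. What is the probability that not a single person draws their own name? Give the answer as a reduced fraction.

16481/44800

Favorable outcomes: !10 = 1334961.
Total outcomes: 10! = 3628800.
Probability = 1334961/3628800 = 16481/44800.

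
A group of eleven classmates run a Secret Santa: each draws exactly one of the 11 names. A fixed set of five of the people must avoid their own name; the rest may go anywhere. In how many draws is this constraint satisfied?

Inclusion-exclusion on the 5 forbidden self-matches:
Σ_{j=0}^{5} (-1)^j C(5,j)(11-j)!
= C(5,0)·11! - C(5,1)·10! + C(5,2)·9! - C(5,3)·8! + C(5,4)·7! - C(5,5)·6!
= 39916800 - 18144000 + 3628800 - 403200 + 25200 - 720
= 25022880

25022880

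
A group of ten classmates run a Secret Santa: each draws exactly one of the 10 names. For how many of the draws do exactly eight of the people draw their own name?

Choose which 8 of the 10 are fixed: C(10,8) = 45.
The other 2 form a derangement: !2 = 1.
Total: 45 × 1 = 45.

45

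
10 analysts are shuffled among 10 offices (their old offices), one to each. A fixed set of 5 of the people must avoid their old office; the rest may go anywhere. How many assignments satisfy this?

2170680

Inclusion-exclusion on the 5 forbidden self-matches:
Σ_{j=0}^{5} (-1)^j C(5,j)(10-j)!
= C(5,0)·10! - C(5,1)·9! + C(5,2)·8! - C(5,3)·7! + C(5,4)·6! - C(5,5)·5!
= 3628800 - 1814400 + 403200 - 50400 + 3600 - 120
= 2170680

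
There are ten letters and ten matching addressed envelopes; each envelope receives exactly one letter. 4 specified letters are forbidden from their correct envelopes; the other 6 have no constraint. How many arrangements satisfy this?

2399760

Let A_j be the event that the j-th constrained one is fixed. By inclusion-exclusion over the 4 events:
Σ_{j=0}^{4} (-1)^j C(4,j)(10-j)!
= C(4,0)·10! - C(4,1)·9! + C(4,2)·8! - C(4,3)·7! + C(4,4)·6!
= 3628800 - 1451520 + 241920 - 20160 + 720
= 2399760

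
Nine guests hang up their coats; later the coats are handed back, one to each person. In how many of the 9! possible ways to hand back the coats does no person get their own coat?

133496

The subfactorial !9 = [9!/e] (nearest integer).
9! = 362880, and 362880/e ≈ 133496.09, so !9 = 133496.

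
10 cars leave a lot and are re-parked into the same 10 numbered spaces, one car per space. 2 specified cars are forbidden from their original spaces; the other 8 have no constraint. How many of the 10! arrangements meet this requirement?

2943360

Inclusion-exclusion on the 2 forbidden self-matches:
Σ_{j=0}^{2} (-1)^j C(2,j)(10-j)!
= C(2,0)·10! - C(2,1)·9! + C(2,2)·8!
= 3628800 - 725760 + 40320
= 2943360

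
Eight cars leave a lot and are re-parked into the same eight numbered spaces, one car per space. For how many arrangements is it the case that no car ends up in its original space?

The subfactorial !8 = [8!/e] (nearest integer).
8! = 40320, and 40320/e ≈ 14832.90, so !8 = 14833.

14833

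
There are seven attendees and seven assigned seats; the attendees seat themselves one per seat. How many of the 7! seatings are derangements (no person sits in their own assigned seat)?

1854

Use !n = n·!(n-1) + (-1)^n.
!7 = 7·265 - 1 = 1854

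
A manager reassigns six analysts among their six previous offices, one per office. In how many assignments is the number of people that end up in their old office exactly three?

40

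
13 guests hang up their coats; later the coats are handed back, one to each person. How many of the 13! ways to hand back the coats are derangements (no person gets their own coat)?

2290792932

By inclusion-exclusion, !13 = Σ (-1)^k · 13!/k! for k=0..13
= 13! - 13!/1! + 13!/2! - 13!/3! + 13!/4! - 13!/5! + 13!/6! - 13!/7! + 13!/8! - 13!/9! + 13!/10! - 13!/11! + 13!/12! - 13!/13!
= 6227020800 - 6227020800 + 3113510400 - 1037836800 + 259459200 - 51891840 + 8648640 - 1235520 + 154440 - 17160 + 1716 - 156 + 13 - 1
= 2290792932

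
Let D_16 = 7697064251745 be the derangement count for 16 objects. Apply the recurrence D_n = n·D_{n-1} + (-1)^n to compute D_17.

130850092279664

D_17 = 17·7697064251745 - 1 = 130850092279664.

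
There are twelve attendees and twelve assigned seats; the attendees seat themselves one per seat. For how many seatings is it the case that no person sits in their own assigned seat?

!12 is the nearest integer to 12!/e.
12! = 479001600, and 479001600/e ≈ 176214840.93, so !12 = 176214841.

176214841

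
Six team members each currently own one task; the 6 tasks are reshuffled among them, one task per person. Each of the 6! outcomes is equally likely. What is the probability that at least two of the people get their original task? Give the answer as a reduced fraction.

Favorable outcomes: Σ_{i≥2} C(6,i)·!(6-i) = 15·9 + 20·2 + 15·1 + 6·0 + 1·1 = 191.
Total outcomes: 6! = 720.
Probability = 191/720 = 191/720.

191/720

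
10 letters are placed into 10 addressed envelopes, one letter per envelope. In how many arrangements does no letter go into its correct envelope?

1334961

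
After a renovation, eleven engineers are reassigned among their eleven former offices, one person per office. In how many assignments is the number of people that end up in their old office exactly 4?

611820

Pick the 4 fixed positions: C(11,4) = 330 ways.
The remaining 7 must be deranged: !7 = 1854.
Total: 330 × 1854 = 611820.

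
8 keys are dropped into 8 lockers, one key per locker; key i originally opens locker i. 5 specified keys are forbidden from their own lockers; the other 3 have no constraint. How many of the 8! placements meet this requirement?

Let A_j be the event that the j-th constrained one is fixed. By inclusion-exclusion over the 5 events:
Σ_{j=0}^{5} (-1)^j C(5,j)(8-j)!
= C(5,0)·8! - C(5,1)·7! + C(5,2)·6! - C(5,3)·5! + C(5,4)·4! - C(5,5)·3!
= 40320 - 25200 + 7200 - 1200 + 120 - 6
= 21234

21234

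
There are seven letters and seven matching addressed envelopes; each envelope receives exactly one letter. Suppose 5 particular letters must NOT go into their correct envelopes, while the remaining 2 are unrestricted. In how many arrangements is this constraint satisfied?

2428

Let A_j be the event that the j-th constrained one is fixed. By inclusion-exclusion over the 5 events:
Σ_{j=0}^{5} (-1)^j C(5,j)(7-j)!
= C(5,0)·7! - C(5,1)·6! + C(5,2)·5! - C(5,3)·4! + C(5,4)·3! - C(5,5)·2!
= 5040 - 3600 + 1200 - 240 + 30 - 2
= 2428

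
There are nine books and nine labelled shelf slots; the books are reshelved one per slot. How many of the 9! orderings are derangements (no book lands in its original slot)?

133496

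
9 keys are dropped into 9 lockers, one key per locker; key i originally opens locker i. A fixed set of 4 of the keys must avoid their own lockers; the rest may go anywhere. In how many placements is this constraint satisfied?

229080

Inclusion-exclusion on the 4 forbidden self-matches:
Σ_{j=0}^{4} (-1)^j C(4,j)(9-j)!
= C(4,0)·9! - C(4,1)·8! + C(4,2)·7! - C(4,3)·6! + C(4,4)·5!
= 362880 - 161280 + 30240 - 2880 + 120
= 229080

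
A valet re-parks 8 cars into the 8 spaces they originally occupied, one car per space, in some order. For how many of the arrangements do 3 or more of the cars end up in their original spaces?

Sum C(8,i)·!(8-i) for i = 3..8:
  i=3: C(8,3)·!5 = 56·44 = 2464
  i=4: C(8,4)·!4 = 70·9 = 630
  i=5: C(8,5)·!3 = 56·2 = 112
  i=6: C(8,6)·!2 = 28·1 = 28
  i=7: C(8,7)·!1 = 8·0 = 0
  i=8: C(8,8)·!0 = 1·1 = 1
Total = 3235.

3235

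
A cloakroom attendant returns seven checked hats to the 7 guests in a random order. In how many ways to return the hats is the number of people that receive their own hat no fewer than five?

22

Sum C(7,i)·!(7-i) for i = 5..7:
  i=5: C(7,5)·!2 = 21·1 = 21
  i=6: C(7,6)·!1 = 7·0 = 0
  i=7: C(7,7)·!0 = 1·1 = 1
Total = 22.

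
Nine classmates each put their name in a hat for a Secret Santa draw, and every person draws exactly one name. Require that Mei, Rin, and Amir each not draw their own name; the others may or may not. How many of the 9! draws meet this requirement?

Inclusion-exclusion on the 3 forbidden self-matches:
Σ_{j=0}^{3} (-1)^j C(3,j)(9-j)!
= C(3,0)·9! - C(3,1)·8! + C(3,2)·7! - C(3,3)·6!
= 362880 - 120960 + 15120 - 720
= 256320

256320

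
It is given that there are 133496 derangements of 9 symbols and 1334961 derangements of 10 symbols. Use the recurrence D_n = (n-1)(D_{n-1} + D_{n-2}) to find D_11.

D_11 = (11-1)·(D_10 + D_9) = 10·(1334961 + 133496) = 10·1468457 = 14684570.

14684570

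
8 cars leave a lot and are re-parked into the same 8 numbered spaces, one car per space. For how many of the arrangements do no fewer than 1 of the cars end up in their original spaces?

25487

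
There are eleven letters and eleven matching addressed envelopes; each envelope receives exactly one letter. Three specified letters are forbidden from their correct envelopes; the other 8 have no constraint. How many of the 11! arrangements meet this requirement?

30078720

Let A_j be the event that the j-th constrained one is fixed. By inclusion-exclusion over the 3 events:
Σ_{j=0}^{3} (-1)^j C(3,j)(11-j)!
= C(3,0)·11! - C(3,1)·10! + C(3,2)·9! - C(3,3)·8!
= 39916800 - 10886400 + 1088640 - 40320
= 30078720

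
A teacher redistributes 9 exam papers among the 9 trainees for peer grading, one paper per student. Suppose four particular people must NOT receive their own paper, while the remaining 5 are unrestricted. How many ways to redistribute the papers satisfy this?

229080

Let A_j be the event that the j-th constrained one is fixed. By inclusion-exclusion over the 4 events:
Σ_{j=0}^{4} (-1)^j C(4,j)(9-j)!
= C(4,0)·9! - C(4,1)·8! + C(4,2)·7! - C(4,3)·6! + C(4,4)·5!
= 362880 - 161280 + 30240 - 2880 + 120
= 229080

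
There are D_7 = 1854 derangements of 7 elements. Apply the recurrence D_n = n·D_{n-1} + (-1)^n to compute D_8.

D_8 = 8·1854 + 1 = 14833.

14833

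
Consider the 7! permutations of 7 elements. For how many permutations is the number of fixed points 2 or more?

# with exactly i fixed is C(7,i)·!(7-i); sum over i=2..7:
  i=2: C(7,2)·!5 = 21·44 = 924
  i=3: C(7,3)·!4 = 35·9 = 315
  i=4: C(7,4)·!3 = 35·2 = 70
  i=5: C(7,5)·!2 = 21·1 = 21
  i=6: C(7,6)·!1 = 7·0 = 0
  i=7: C(7,7)·!0 = 1·1 = 1
Total = 1331.

1331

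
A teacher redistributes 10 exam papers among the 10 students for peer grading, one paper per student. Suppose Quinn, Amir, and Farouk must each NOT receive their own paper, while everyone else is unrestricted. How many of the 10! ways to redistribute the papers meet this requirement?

2656080

Let A_j be the event that the j-th constrained one is fixed. By inclusion-exclusion over the 3 events:
Σ_{j=0}^{3} (-1)^j C(3,j)(10-j)!
= C(3,0)·10! - C(3,1)·9! + C(3,2)·8! - C(3,3)·7!
= 3628800 - 1088640 + 120960 - 5040
= 2656080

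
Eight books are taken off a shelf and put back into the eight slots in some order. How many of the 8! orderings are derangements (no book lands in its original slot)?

14833

The number of derangements of 8 is !8 = Σ_{k=0}^{8} (-1)^k·8!/k!
= 8! - 8!/1! + 8!/2! - 8!/3! + 8!/4! - 8!/5! + 8!/6! - 8!/7! + 8!/8!
= 40320 - 40320 + 20160 - 6720 + 1680 - 336 + 56 - 8 + 1
= 14833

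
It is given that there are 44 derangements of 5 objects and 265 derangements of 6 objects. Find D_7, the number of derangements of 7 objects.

1854

D_7 = (7-1)·(D_6 + D_5) = 6·(265 + 44) = 6·309 = 1854.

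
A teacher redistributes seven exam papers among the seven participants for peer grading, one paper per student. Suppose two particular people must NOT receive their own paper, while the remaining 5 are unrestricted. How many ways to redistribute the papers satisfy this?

Inclusion-exclusion on the 2 forbidden self-matches:
Σ_{j=0}^{2} (-1)^j C(2,j)(7-j)!
= C(2,0)·7! - C(2,1)·6! + C(2,2)·5!
= 5040 - 1440 + 120
= 3720

3720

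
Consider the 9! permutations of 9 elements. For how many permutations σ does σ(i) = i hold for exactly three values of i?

22260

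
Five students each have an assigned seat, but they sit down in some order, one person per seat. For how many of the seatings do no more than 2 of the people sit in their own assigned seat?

109

# with exactly i fixed is C(5,i)·!(5-i); sum over i=0..2:
  i=0: C(5,0)·!5 = 1·44 = 44
  i=1: C(5,1)·!4 = 5·9 = 45
  i=2: C(5,2)·!3 = 10·2 = 20
Total = 109.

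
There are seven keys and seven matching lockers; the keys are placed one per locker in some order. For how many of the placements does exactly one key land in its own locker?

Choose which one of the 7 is fixed: C(7,1) = 7.
The other 6 form a derangement: !6 = 265.
Total: 7 × 265 = 1855.

1855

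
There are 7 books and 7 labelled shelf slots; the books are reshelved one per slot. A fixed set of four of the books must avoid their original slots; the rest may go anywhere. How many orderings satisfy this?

Let A_j be the event that the j-th constrained one is fixed. By inclusion-exclusion over the 4 events:
Σ_{j=0}^{4} (-1)^j C(4,j)(7-j)!
= C(4,0)·7! - C(4,1)·6! + C(4,2)·5! - C(4,3)·4! + C(4,4)·3!
= 5040 - 2880 + 720 - 96 + 6
= 2790

2790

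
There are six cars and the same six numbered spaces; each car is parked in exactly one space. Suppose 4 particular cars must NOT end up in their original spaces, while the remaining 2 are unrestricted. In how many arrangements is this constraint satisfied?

362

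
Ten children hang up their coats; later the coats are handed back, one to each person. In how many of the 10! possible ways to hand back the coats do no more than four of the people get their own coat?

3615536

# with exactly i fixed is C(10,i)·!(10-i); sum over i=0..4:
  i=0: C(10,0)·!10 = 1·1334961 = 1334961
  i=1: C(10,1)·!9 = 10·133496 = 1334960
  i=2: C(10,2)·!8 = 45·14833 = 667485
  i=3: C(10,3)·!7 = 120·1854 = 222480
  i=4: C(10,4)·!6 = 210·265 = 55650
Total = 3615536.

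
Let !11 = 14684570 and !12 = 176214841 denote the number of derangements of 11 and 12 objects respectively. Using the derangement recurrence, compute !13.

2290792932

!13 = (13-1)·(!12 + !11) = 12·(176214841 + 14684570) = 12·190899411 = 2290792932.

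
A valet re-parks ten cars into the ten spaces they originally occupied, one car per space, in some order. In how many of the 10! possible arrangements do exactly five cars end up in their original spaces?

11088

Pick the 5 fixed positions: C(10,5) = 252 ways.
The other 5 form a derangement: !5 = 44.
Total: 252 × 44 = 11088.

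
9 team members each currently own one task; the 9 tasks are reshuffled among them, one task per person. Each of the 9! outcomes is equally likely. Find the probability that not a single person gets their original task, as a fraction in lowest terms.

Favorable outcomes: !9 = 133496.
Total outcomes: 9! = 362880.
Probability = 133496/362880 = 16687/45360.

16687/45360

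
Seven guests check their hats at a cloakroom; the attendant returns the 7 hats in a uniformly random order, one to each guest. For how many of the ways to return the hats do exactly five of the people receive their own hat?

Pick the 5 fixed positions: C(7,5) = 21 ways.
The remaining 2 must be deranged: !2 = 1.
Total: 21 × 1 = 21.

21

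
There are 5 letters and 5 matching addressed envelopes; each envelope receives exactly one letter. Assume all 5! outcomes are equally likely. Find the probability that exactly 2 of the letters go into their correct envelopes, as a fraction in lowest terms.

Favorable outcomes: C(5,2)·!3 = 10·2 = 20.
Total outcomes: 5! = 120.
Probability = 20/120 = 1/6.

1/6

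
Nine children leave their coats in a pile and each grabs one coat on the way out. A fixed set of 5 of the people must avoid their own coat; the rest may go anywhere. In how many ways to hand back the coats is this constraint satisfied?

205056

Inclusion-exclusion on the 5 forbidden self-matches:
Σ_{j=0}^{5} (-1)^j C(5,j)(9-j)!
= C(5,0)·9! - C(5,1)·8! + C(5,2)·7! - C(5,3)·6! + C(5,4)·5! - C(5,5)·4!
= 362880 - 201600 + 50400 - 7200 + 600 - 24
= 205056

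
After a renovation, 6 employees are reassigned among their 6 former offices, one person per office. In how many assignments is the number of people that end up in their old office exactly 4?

15

Choose which 4 of the 6 are fixed: C(6,4) = 15.
The remaining 2 must be deranged: !2 = 1.
Total: 15 × 1 = 15.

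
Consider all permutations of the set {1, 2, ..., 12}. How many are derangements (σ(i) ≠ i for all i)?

176214841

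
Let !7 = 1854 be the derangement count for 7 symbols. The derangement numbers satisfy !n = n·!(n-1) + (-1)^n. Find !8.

14833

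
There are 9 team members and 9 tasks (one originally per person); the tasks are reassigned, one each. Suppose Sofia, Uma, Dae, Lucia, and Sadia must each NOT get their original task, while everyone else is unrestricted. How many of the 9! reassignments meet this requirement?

Let A_j be the event that the j-th constrained one is fixed. By inclusion-exclusion over the 5 events:
Σ_{j=0}^{5} (-1)^j C(5,j)(9-j)!
= C(5,0)·9! - C(5,1)·8! + C(5,2)·7! - C(5,3)·6! + C(5,4)·5! - C(5,5)·4!
= 362880 - 201600 + 50400 - 7200 + 600 - 24
= 205056

205056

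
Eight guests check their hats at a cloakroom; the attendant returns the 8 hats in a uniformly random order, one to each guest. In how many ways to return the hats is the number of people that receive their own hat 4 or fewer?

Sum C(8,i)·!(8-i) for i = 0..4:
  i=0: C(8,0)·!8 = 1·14833 = 14833
  i=1: C(8,1)·!7 = 8·1854 = 14832
  i=2: C(8,2)·!6 = 28·265 = 7420
  i=3: C(8,3)·!5 = 56·44 = 2464
  i=4: C(8,4)·!4 = 70·9 = 630
Total = 40179.

40179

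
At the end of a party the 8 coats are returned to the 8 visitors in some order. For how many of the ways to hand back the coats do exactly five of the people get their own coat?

112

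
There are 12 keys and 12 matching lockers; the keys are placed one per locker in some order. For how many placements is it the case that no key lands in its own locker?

176214841

Recurrence: !12 = 11·(!11 + !10).
!12 = 11·(14684570 + 1334961) = 11·16019531 = 176214841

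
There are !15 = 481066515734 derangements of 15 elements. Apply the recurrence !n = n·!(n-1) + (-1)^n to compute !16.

!16 = 16·481066515734 + 1 = 7697064251745.

7697064251745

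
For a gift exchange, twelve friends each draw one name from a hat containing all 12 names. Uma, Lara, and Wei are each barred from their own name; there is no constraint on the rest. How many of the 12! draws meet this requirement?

Inclusion-exclusion on the 3 forbidden self-matches:
Σ_{j=0}^{3} (-1)^j C(3,j)(12-j)!
= C(3,0)·12! - C(3,1)·11! + C(3,2)·10! - C(3,3)·9!
= 479001600 - 119750400 + 10886400 - 362880
= 369774720

369774720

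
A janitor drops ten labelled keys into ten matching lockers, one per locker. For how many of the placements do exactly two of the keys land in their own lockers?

667485

Choose which 2 of the 10 are fixed: C(10,2) = 45.
The remaining 8 must be deranged: !8 = 14833.
Total: 45 × 14833 = 667485.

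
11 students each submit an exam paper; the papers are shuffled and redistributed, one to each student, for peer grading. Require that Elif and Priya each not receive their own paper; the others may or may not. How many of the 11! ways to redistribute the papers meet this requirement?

Let A_j be the event that the j-th constrained one is fixed. By inclusion-exclusion over the 2 events:
Σ_{j=0}^{2} (-1)^j C(2,j)(11-j)!
= C(2,0)·11! - C(2,1)·10! + C(2,2)·9!
= 39916800 - 7257600 + 362880
= 33022080

33022080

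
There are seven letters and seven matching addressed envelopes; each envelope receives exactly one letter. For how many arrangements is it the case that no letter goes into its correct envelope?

1854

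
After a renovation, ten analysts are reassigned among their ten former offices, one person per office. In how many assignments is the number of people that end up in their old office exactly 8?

Choose which 8 of the 10 are fixed: C(10,8) = 45.
The remaining 2 must be deranged: !2 = 1.
Total: 45 × 1 = 45.

45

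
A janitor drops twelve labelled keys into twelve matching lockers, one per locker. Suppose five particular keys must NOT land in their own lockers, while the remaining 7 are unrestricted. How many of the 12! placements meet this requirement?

Let A_j be the event that the j-th constrained one is fixed. By inclusion-exclusion over the 5 events:
Σ_{j=0}^{5} (-1)^j C(5,j)(12-j)!
= C(5,0)·12! - C(5,1)·11! + C(5,2)·10! - C(5,3)·9! + C(5,4)·8! - C(5,5)·7!
= 479001600 - 199584000 + 36288000 - 3628800 + 201600 - 5040
= 312273360

312273360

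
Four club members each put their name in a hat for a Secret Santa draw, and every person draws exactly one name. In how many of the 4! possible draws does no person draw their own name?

Recurrence: !4 = 4·!3 + (-1)^4.
!4 = 4·2 + 1 = 9

9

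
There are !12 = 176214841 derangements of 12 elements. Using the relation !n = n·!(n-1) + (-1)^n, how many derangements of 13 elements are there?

2290792932

!13 = 13·176214841 - 1 = 2290792932.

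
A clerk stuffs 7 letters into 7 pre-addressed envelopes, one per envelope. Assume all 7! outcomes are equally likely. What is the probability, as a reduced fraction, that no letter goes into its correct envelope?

103/280

Favorable outcomes: !7 = 1854.
Total outcomes: 7! = 5040.
Probability = 1854/5040 = 103/280.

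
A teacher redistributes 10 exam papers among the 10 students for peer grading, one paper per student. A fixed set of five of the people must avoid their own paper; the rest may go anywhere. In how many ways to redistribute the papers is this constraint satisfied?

2170680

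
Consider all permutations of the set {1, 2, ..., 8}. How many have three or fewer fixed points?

# with exactly i fixed is C(8,i)·!(8-i); sum over i=0..3:
  i=0: C(8,0)·!8 = 1·14833 = 14833
  i=1: C(8,1)·!7 = 8·1854 = 14832
  i=2: C(8,2)·!6 = 28·265 = 7420
  i=3: C(8,3)·!5 = 56·44 = 2464
Total = 39549.

39549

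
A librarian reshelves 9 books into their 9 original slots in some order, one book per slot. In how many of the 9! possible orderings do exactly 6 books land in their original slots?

168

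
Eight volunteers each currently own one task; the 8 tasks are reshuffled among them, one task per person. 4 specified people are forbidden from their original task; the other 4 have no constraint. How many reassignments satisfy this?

Inclusion-exclusion on the 4 forbidden self-matches:
Σ_{j=0}^{4} (-1)^j C(4,j)(8-j)!
= C(4,0)·8! - C(4,1)·7! + C(4,2)·6! - C(4,3)·5! + C(4,4)·4!
= 40320 - 20160 + 4320 - 480 + 24
= 24024

24024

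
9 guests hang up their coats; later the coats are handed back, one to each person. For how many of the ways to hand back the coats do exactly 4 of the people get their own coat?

5544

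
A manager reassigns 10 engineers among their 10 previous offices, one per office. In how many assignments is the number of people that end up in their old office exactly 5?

Choose which 5 of the 10 are fixed: C(10,5) = 252.
The other 5 form a derangement: !5 = 44.
Total: 252 × 44 = 11088.

11088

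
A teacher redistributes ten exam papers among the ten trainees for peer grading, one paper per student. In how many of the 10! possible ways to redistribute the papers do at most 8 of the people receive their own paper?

3628799

Sum C(10,i)·!(10-i) for i = 0..8:
  i=0: C(10,0)·!10 = 1·1334961 = 1334961
  i=1: C(10,1)·!9 = 10·133496 = 1334960
  i=2: C(10,2)·!8 = 45·14833 = 667485
  i=3: C(10,3)·!7 = 120·1854 = 222480
  i=4: C(10,4)·!6 = 210·265 = 55650
  i=5: C(10,5)·!5 = 252·44 = 11088
  i=6: C(10,6)·!4 = 210·9 = 1890
  i=7: C(10,7)·!3 = 120·2 = 240
  i=8: C(10,8)·!2 = 45·1 = 45
Total = 3628799.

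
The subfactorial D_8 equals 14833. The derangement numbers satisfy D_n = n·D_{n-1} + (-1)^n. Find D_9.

133496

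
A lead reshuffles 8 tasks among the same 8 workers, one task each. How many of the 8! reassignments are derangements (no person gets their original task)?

By inclusion-exclusion, !8 = Σ (-1)^k · 8!/k! for k=0..8
= 8! - 8!/1! + 8!/2! - 8!/3! + 8!/4! - 8!/5! + 8!/6! - 8!/7! + 8!/8!
= 40320 - 40320 + 20160 - 6720 + 1680 - 336 + 56 - 8 + 1
= 14833

14833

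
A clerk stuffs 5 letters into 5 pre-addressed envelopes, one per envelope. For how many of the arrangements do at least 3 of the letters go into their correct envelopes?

# with exactly i fixed is C(5,i)·!(5-i); sum over i=3..5:
  i=3: C(5,3)·!2 = 10·1 = 10
  i=4: C(5,4)·!1 = 5·0 = 0
  i=5: C(5,5)·!0 = 1·1 = 1
Total = 11.

11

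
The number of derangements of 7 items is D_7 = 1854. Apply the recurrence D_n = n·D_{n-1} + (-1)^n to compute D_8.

D_8 = 8·1854 + 1 = 14833.

14833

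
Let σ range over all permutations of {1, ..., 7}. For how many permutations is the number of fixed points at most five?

5039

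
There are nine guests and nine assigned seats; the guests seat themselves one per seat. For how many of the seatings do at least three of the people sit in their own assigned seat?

29143

Sum C(9,i)·!(9-i) for i = 3..9:
  i=3: C(9,3)·!6 = 84·265 = 22260
  i=4: C(9,4)·!5 = 126·44 = 5544
  i=5: C(9,5)·!4 = 126·9 = 1134
  i=6: C(9,6)·!3 = 84·2 = 168
  i=7: C(9,7)·!2 = 36·1 = 36
  i=8: C(9,8)·!1 = 9·0 = 0
  i=9: C(9,9)·!0 = 1·1 = 1
Total = 29143.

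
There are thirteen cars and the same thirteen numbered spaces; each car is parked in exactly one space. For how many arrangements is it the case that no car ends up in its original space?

!13 is the nearest integer to 13!/e.
13! = 6227020800, and 6227020800/e ≈ 2290792932.07, so !13 = 2290792932.

2290792932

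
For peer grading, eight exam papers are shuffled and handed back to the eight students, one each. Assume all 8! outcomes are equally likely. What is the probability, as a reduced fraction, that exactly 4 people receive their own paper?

1/64

Favorable outcomes: C(8,4)·!4 = 70·9 = 630.
Total outcomes: 8! = 40320.
Probability = 630/40320 = 1/64.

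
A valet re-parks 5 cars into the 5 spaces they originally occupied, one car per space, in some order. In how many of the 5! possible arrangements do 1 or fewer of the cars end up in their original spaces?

89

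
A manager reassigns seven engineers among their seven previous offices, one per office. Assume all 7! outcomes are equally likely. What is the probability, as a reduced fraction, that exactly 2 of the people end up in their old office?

Favorable outcomes: C(7,2)·!5 = 21·44 = 924.
Total outcomes: 7! = 5040.
Probability = 924/5040 = 11/60.

11/60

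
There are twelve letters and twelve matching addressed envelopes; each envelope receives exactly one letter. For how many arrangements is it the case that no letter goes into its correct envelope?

176214841

!12 is the nearest integer to 12!/e.
12! = 479001600, and 479001600/e ≈ 176214840.93, so !12 = 176214841.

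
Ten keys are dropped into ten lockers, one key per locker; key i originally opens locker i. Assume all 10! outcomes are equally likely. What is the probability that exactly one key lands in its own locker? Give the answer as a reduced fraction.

16687/45360

Favorable outcomes: C(10,1)·!9 = 10·133496 = 1334960.
Total outcomes: 10! = 3628800.
Probability = 1334960/3628800 = 16687/45360.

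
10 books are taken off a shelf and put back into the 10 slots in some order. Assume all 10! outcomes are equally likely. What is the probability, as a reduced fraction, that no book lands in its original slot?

16481/44800

Favorable outcomes: !10 = 1334961.
Total outcomes: 10! = 3628800.
Probability = 1334961/3628800 = 16481/44800.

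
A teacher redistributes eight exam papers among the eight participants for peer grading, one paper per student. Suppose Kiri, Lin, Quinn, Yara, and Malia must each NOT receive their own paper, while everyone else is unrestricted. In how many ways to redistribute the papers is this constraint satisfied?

Inclusion-exclusion on the 5 forbidden self-matches:
Σ_{j=0}^{5} (-1)^j C(5,j)(8-j)!
= C(5,0)·8! - C(5,1)·7! + C(5,2)·6! - C(5,3)·5! + C(5,4)·4! - C(5,5)·3!
= 40320 - 25200 + 7200 - 1200 + 120 - 6
= 21234

21234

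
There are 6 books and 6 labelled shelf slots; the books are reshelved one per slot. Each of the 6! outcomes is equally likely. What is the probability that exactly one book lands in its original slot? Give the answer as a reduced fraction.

11/30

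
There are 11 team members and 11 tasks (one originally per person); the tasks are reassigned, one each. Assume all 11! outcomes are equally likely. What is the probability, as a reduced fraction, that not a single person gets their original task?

Favorable outcomes: !11 = 14684570.
Total outcomes: 11! = 39916800.
Probability = 14684570/39916800 = 1468457/3991680.

1468457/3991680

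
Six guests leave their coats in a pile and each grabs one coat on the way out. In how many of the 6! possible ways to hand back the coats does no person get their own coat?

265

By inclusion-exclusion, !6 = Σ (-1)^k · 6!/k! for k=0..6
= 6! - 6!/1! + 6!/2! - 6!/3! + 6!/4! - 6!/5! + 6!/6!
= 720 - 720 + 360 - 120 + 30 - 6 + 1
= 265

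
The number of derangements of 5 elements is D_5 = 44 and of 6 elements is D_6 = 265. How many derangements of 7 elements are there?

1854

D_7 = (7-1)·(D_6 + D_5) = 6·(265 + 44) = 6·309 = 1854.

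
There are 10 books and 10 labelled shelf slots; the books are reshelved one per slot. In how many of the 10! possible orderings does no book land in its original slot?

1334961

By inclusion-exclusion, !10 = Σ (-1)^k · 10!/k! for k=0..10
= 10! - 10!/1! + 10!/2! - 10!/3! + 10!/4! - 10!/5! + 10!/6! - 10!/7! + 10!/8! - 10!/9! + 10!/10!
= 3628800 - 3628800 + 1814400 - 604800 + 151200 - 30240 + 5040 - 720 + 90 - 10 + 1
= 1334961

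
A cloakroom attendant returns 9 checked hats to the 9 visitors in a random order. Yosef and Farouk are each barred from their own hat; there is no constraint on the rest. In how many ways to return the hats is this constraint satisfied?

Inclusion-exclusion on the 2 forbidden self-matches:
Σ_{j=0}^{2} (-1)^j C(2,j)(9-j)!
= C(2,0)·9! - C(2,1)·8! + C(2,2)·7!
= 362880 - 80640 + 5040
= 287280

287280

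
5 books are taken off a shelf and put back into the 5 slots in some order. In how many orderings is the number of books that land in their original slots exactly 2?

20

Choose which 2 of the 5 are fixed: C(5,2) = 10.
The remaining 3 must be deranged: !3 = 2.
Total: 10 × 2 = 20.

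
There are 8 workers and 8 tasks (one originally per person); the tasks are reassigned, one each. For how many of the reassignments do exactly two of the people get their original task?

7420

Choose which 2 of the 8 are fixed: C(8,2) = 28.
The other 6 form a derangement: !6 = 265.
Total: 28 × 265 = 7420.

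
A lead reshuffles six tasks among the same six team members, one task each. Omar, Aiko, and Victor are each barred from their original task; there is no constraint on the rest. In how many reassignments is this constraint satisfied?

426

Let A_j be the event that the j-th constrained one is fixed. By inclusion-exclusion over the 3 events:
Σ_{j=0}^{3} (-1)^j C(3,j)(6-j)!
= C(3,0)·6! - C(3,1)·5! + C(3,2)·4! - C(3,3)·3!
= 720 - 360 + 72 - 6
= 426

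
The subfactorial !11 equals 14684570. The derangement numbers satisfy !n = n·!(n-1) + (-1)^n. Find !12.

176214841

!12 = 12·14684570 + 1 = 176214841.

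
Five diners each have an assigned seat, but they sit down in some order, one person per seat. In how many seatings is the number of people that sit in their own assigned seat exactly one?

45

Choose which one of the 5 is fixed: C(5,1) = 5.
The remaining 4 must be deranged: !4 = 9.
Total: 5 × 9 = 45.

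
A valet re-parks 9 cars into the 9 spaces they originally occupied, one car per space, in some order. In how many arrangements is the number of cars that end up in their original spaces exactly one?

133497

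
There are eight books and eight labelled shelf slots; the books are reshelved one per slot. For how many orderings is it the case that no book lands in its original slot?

!8 = 8! · Σ_{k=0}^{8} (-1)^k/k!
= 8! - 8!/1! + 8!/2! - 8!/3! + 8!/4! - 8!/5! + 8!/6! - 8!/7! + 8!/8!
= 40320 - 40320 + 20160 - 6720 + 1680 - 336 + 56 - 8 + 1
= 14833

14833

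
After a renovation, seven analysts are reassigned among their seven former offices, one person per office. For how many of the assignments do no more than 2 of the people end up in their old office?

Sum C(7,i)·!(7-i) for i = 0..2:
  i=0: C(7,0)·!7 = 1·1854 = 1854
  i=1: C(7,1)·!6 = 7·265 = 1855
  i=2: C(7,2)·!5 = 21·44 = 924
Total = 4633.

4633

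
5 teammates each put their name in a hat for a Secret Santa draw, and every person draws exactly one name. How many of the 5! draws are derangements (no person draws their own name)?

44

The subfactorial !5 = [5!/e] (nearest integer).
5! = 120, and 120/e ≈ 44.15, so !5 = 44.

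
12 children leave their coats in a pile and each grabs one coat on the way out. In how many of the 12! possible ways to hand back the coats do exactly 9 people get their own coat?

440

Choose which 9 of the 12 are fixed: C(12,9) = 220.
The other 3 form a derangement: !3 = 2.
Total: 220 × 2 = 440.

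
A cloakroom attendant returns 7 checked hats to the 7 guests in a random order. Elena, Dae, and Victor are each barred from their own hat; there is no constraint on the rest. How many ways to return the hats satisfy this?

Inclusion-exclusion on the 3 forbidden self-matches:
Σ_{j=0}^{3} (-1)^j C(3,j)(7-j)!
= C(3,0)·7! - C(3,1)·6! + C(3,2)·5! - C(3,3)·4!
= 5040 - 2160 + 360 - 24
= 3216

3216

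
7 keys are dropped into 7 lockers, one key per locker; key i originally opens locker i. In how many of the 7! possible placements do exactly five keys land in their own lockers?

21

Choose which 5 of the 7 are fixed: C(7,5) = 21.
The remaining 2 must be deranged: !2 = 1.
Total: 21 × 1 = 21.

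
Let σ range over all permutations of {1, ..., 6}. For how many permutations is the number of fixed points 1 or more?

Sum C(6,i)·!(6-i) for i = 1..6:
  i=1: C(6,1)·!5 = 6·44 = 264
  i=2: C(6,2)·!4 = 15·9 = 135
  i=3: C(6,3)·!3 = 20·2 = 40
  i=4: C(6,4)·!2 = 15·1 = 15
  i=5: C(6,5)·!1 = 6·0 = 0
  i=6: C(6,6)·!0 = 1·1 = 1
Total = 455.

455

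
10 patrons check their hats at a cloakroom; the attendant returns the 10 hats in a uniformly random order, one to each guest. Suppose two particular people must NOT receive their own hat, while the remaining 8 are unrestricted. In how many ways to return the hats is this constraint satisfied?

2943360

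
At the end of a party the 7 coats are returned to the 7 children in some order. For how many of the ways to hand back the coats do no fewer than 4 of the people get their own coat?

92

# with exactly i fixed is C(7,i)·!(7-i); sum over i=4..7:
  i=4: C(7,4)·!3 = 35·2 = 70
  i=5: C(7,5)·!2 = 21·1 = 21
  i=6: C(7,6)·!1 = 7·0 = 0
  i=7: C(7,7)·!0 = 1·1 = 1
Total = 92.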